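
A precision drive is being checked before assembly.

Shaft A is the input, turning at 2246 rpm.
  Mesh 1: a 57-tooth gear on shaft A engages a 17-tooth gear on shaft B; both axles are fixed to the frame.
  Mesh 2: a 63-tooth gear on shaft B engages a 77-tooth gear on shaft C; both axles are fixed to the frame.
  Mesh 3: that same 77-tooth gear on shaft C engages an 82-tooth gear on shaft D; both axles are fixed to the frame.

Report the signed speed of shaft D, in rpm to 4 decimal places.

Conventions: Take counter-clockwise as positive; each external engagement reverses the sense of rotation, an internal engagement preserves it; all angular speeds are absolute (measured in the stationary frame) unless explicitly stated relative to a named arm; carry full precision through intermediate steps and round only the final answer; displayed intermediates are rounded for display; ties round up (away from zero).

-5785.7862 rpm

class = fixed-axis compound train [3 meshes; 3 ratios multiply, 3 sense flips]
mesh 1 [57T→17T]: ω = 2246.0000×57/17 = 7530.7059 rpm, sense flips to −
mesh 2 [63T→77T]: ω = 7530.7059×63/77 = 6161.4866 rpm, sense flips to +
mesh 3 [77T→82T]: ω = 6161.4866×77/82 = 5785.7862 rpm, sense flips to −
signed output speed = -5785.7862 rpm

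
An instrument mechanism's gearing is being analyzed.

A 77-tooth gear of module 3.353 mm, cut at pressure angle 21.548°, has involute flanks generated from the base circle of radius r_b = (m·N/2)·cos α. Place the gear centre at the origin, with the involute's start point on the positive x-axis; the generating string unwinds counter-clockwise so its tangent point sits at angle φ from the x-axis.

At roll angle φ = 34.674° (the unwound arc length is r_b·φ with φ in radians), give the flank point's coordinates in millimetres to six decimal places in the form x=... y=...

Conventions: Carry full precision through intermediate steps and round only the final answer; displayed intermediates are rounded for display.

x=140.082648 y=8.549914

single-mesh involute tooth geometry (77T wheel at module 3.353)
pitch radius r_p = m·N/2 = 3.353·77/2 = 129.090500
base radius r_b = r_p·cos α = 129.090500·cos 21.548° = 120.068391
roll angle φ = 34.674° = 0.60517546 rad
x = r_b·(cos φ + φ·sin φ) = 140.082648
y = r_b·(sin φ − φ·cos φ) = 8.549914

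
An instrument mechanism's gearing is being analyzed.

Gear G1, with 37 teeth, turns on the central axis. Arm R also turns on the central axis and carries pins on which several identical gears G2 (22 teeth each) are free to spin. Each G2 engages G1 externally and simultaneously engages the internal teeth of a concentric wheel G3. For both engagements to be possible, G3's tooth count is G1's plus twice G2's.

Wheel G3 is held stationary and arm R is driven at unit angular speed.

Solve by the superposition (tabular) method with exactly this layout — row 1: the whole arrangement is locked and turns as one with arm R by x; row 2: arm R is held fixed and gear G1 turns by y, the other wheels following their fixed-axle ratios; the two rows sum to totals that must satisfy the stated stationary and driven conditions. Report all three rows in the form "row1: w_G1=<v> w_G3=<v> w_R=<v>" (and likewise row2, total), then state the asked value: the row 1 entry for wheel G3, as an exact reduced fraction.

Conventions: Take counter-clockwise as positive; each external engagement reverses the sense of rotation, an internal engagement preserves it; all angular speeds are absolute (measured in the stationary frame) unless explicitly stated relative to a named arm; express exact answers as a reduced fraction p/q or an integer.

recognized (axles ride arm R): planetary set, 37/22/81 teeth
row 1 — lock + rotate with arm: ω_sun = ω_ring = ω_arm = x
superposition row 2 [arm held]: sun y, ring −(37/81)·y, arm 0
boundary: total ω_ring = x − (37/81)·y = 0 and total ω_arm = x = 1  ⇒  y = 81/37, x = 1
row 2 ring = −(37/81)·81/37 = -1
totals (row 1 + row 2): sun 1 + 81/37 = 118/37, ring 1 + (-1) = 0, arm 1 + 0 = 1
asked cell (row1, ring) = 1

row1: w_G1=1 w_G3=1 w_R=1
row2: w_G1=81/37 w_G3=-1 w_R=0
total: w_G1=118/37 w_G3=0 w_R=1
asked value: 1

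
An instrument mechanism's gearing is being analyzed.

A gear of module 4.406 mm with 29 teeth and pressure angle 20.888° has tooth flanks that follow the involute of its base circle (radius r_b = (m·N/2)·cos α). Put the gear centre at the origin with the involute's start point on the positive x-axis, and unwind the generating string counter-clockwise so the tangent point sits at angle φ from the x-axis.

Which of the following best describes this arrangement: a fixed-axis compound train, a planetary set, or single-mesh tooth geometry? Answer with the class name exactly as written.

single-mesh tooth geometry

recognized (one wheel, involute flank): single-mesh tooth geometry, m = 4.406, N = 29
classification: single-mesh tooth geometry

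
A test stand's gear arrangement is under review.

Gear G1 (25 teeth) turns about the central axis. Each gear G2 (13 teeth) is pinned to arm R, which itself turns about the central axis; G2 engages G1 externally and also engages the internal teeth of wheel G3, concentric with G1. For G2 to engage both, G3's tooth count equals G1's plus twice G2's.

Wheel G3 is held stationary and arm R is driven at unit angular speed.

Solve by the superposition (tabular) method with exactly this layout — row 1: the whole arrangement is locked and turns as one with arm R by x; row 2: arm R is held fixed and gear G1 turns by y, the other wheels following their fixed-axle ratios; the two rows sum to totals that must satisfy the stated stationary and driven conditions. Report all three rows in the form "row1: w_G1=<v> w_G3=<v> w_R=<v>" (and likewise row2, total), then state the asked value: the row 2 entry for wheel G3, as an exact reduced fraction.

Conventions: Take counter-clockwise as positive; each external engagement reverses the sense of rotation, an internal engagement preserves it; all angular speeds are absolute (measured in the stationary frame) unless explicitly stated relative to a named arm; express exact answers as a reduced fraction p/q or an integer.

recognized (axles ride arm R): planetary set, 25/13/51 teeth
row 1: whole set turns with the arm by x
superposition row 2 [arm held]: sun y, ring −(25/51)·y, arm 0
boundary: total ω_ring = x − (25/51)·y = 0 and total ω_arm = x = 1  ⇒  y = 51/25, x = 1
row 2 ring = −(25/51)·51/25 = -1
totals (row 1 + row 2): sun 1 + 51/25 = 76/25, ring 1 + (-1) = 0, arm 1 + 0 = 1
asked cell (row2, ring) = -1

row1: w_G1=1 w_G3=1 w_R=1
row2: w_G1=51/25 w_G3=-1 w_R=0
total: w_G1=76/25 w_G3=0 w_R=1
asked value: -1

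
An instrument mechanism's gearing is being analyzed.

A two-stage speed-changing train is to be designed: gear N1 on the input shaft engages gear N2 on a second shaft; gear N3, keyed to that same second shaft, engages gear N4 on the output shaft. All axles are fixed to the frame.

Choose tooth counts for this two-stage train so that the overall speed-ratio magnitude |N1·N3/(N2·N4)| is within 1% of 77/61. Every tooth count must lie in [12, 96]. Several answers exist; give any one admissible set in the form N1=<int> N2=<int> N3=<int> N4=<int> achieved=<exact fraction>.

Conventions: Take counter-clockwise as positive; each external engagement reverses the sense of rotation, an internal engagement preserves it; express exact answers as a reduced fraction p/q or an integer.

topology: fixed-axis compound train — 2 stages, target 77/61
target = 77/61 in lowest terms: an exact hit needs N1·N3 = k·77 and N2·N4 = k·61 for one integer k, every count in [12, 96]; additionally prefer no 1:1 stage (N1 ≠ N2, N3 ≠ N4)
k = 1…11: no 1:1-free in-range split of k·77 and k·61 into factor pairs; take k = 12
k = 12: N1·N3 = 924 = 12·77, N2·N4 = 732 = 61·12
achieved = 12·77/(61·12) = 77/61; |achieved − target| = 0 ≤ 77/6100 ✓

N1=12 N2=61 N3=77 N4=12 achieved=77/61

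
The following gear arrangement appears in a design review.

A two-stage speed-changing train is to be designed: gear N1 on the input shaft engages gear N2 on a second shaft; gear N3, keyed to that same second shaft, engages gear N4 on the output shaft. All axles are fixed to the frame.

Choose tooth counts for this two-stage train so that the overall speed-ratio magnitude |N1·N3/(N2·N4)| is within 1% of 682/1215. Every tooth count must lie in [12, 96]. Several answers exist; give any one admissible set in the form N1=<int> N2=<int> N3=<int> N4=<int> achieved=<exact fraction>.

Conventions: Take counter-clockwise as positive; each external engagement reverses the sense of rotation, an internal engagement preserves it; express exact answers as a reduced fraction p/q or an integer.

N1=22 N2=15 N3=31 N4=81 achieved=682/1215

class = fixed-axis compound train [2-stage, 682/1215 wanted]
target = 682/1215 in lowest terms: an exact hit needs N1·N3 = k·682 and N2·N4 = k·1215 for one integer k, every count in [12, 96]; additionally prefer no 1:1 stage (N1 ≠ N2, N3 ≠ N4)
k = 1: N1·N3 = 682 = 22·31, N2·N4 = 1215 = 15·81
achieved = 22·31/(15·81) = 682/1215; |achieved − target| = 0 ≤ 341/60750 ✓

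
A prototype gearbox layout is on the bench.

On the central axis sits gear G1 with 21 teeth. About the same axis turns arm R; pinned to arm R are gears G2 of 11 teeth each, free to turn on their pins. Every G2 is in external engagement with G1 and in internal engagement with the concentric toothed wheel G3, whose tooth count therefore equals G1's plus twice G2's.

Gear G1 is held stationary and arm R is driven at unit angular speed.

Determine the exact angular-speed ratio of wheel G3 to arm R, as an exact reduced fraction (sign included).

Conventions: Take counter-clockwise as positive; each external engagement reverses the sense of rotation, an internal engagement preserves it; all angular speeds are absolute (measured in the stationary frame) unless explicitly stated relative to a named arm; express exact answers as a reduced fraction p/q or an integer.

64/43

planetary set (21T centre, 11T on arm, 43T internal) — Willis relation
ring teeth: 21 + 2·11 = 43
21(ω_sun−ω_arm) = −43(ω_ring−ω_arm),  ω_sun = 0, ω_arm = 1
ω_ring = 1 − (21/43)(0−1) = 64/43
ω_out/ω_in = 64/43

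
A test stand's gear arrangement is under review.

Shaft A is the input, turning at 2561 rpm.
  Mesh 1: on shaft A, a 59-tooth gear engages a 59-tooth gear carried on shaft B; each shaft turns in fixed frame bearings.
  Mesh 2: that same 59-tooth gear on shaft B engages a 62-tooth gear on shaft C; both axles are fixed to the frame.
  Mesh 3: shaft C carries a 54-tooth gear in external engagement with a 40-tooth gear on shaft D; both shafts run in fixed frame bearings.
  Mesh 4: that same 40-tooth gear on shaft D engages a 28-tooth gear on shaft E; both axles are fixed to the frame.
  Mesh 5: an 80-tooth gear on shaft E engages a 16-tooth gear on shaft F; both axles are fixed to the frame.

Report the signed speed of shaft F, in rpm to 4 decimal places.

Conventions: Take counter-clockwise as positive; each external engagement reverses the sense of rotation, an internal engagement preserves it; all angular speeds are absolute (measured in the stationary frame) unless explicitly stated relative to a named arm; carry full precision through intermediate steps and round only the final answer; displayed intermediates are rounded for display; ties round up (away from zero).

-23500.4205 rpm

5-mesh fixed-axis compound train (all bearings frame-fixed)
mesh 1 [59T→59T]: ω = 2561.0000×59/59 = 2561.0000 rpm, sense flips to −
mesh 2 [59T→62T]: ω = 2561.0000×59/62 = 2437.0806 rpm, sense flips to +
mesh 3 [54T→40T]: ω = 2437.0806×54/40 = 3290.0589 rpm, sense flips to −
mesh 4 [40T→28T]: ω = 3290.0589×40/28 = 4700.0841 rpm, sense flips to +
mesh 5 [80T→16T]: ω = 4700.0841×80/16 = 23500.4205 rpm, sense flips to −
signed output speed = -23500.4205 rpm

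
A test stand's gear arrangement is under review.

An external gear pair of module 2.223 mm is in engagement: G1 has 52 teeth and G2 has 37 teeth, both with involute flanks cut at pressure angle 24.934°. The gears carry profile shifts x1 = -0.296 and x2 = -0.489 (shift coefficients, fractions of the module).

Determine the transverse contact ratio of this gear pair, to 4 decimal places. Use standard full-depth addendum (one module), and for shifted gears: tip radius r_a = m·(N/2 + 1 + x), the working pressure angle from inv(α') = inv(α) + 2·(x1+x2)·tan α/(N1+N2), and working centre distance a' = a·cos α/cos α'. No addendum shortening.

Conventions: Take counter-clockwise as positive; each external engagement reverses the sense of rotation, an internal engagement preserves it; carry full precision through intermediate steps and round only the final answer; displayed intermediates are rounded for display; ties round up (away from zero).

1.6732

topology: single-mesh involute geometry — m = 2.223, 52T/37T pair
base radii: r_b1 = 52.410880, r_b2 = 37.292357
tip radii: r_a1 = 59.362992, r_a2 = 42.261453
inv(α') = inv(24.934°) + 2·(-0.296-0.489)·tan α/(52+37) = 0.02152447  ⇒  α' = 22.50334°
a' = a·cos α / cos α' = 98.9235·cos 24.934°/cos 22.50334° = 97.096425
action lengths: √(r_a1²−r_b1²) = 27.875876, √(r_a2²−r_b2²) = 19.882417
base pitch p_b = π·m·cos α = 6.332832
CR = (27.875876 + 19.882417 − 97.096425·sin 22.50334°)/6.332832 = 1.673166
contact ratio ≈ 1.6732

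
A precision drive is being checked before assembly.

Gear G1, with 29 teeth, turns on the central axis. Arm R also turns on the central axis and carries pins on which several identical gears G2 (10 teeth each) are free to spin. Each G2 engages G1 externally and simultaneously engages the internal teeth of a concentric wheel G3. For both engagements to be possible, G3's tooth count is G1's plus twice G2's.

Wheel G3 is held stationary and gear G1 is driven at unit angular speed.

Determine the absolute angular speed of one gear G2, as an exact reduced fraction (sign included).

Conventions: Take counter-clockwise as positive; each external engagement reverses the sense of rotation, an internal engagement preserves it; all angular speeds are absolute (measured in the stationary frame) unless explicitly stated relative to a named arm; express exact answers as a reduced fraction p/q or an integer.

-29/20

planetary set (29T centre, 10T on arm, 49T internal) — Willis relation
ring teeth: 29 + 2·10 = 49
29(ω_sun−ω_arm) = −49(ω_ring−ω_arm),  ω_ring = 0, ω_sun = 1
29(1−ω_arm) = −49(0−ω_arm)  ⇒  78·ω_arm = 29  ⇒  ω_arm = 29/78
sun–planet mesh: 29·(1−29/78) = −10·(ω_p−ω_arm)  ⇒  ω_p−ω_arm = -1421/780
ω_p = 29/78 − 1421/780 = -29/20
exact speed ratio = -29/20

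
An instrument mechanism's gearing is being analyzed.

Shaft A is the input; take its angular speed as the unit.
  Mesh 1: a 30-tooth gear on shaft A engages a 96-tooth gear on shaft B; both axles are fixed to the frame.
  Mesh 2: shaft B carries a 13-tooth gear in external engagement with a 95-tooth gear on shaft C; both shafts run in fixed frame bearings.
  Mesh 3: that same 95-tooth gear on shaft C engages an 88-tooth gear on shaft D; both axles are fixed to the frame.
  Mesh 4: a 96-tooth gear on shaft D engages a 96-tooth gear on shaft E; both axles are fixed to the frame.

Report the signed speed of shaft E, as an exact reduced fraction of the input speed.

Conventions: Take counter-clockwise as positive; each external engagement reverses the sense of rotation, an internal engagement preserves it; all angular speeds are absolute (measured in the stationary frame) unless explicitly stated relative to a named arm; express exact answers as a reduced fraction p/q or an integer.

4-mesh fixed-axis compound train (all bearings frame-fixed)
mesh 1 [30T→96T]: |ω|/ω_in = 1×30/96 = 5/16, sense flips to −
mesh 2 [13T→95T]: |ω|/ω_in = (5/16)×13/95 = 13/304, sense flips to +
mesh 3 [95T→88T]: |ω|/ω_in = (13/304)×95/88 = 65/1408, sense flips to −
mesh 4 [96T→96T]: |ω|/ω_in = (65/1408)×96/96 = 65/1408, sense flips to +
signed output speed (× input speed) = 65/1408

65/1408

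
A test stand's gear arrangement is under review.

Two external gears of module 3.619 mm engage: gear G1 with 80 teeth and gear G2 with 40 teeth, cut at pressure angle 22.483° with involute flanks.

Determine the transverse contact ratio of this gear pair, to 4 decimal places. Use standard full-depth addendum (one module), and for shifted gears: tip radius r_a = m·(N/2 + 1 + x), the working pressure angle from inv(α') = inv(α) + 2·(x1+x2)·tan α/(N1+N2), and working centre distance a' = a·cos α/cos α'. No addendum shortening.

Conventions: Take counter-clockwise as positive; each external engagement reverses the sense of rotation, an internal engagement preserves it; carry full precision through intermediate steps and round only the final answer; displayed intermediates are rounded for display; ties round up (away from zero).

single-mesh involute tooth geometry (80T engaging 40T at module 3.619)
base radii: r_b1 = 133.757232, r_b2 = 66.878616
tip radii: r_a1 = 148.379000, r_a2 = 75.999000
no profile shift: α' = α, a' = a
action lengths: √(r_a1²−r_b1²) = 64.228736, √(r_a2²−r_b2²) = 36.098459
base pitch p_b = π·m·cos α = 10.505268
CR = (64.228736 + 36.098459 − 217.140000·sin 22.48300°)/10.505268 = 1.645921
contact ratio ≈ 1.6459

1.6459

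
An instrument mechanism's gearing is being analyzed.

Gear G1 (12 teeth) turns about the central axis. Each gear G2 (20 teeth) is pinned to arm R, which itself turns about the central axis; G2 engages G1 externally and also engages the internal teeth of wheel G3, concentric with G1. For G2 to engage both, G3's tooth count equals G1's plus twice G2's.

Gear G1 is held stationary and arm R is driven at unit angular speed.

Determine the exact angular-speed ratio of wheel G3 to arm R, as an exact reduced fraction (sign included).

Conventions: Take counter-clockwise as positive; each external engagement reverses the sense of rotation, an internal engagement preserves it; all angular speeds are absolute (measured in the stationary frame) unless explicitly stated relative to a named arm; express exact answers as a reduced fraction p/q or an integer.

16/13

planetary set (12T centre, 20T on arm, 52T internal) — Willis relation
ring teeth: 12 + 2·20 = 52
12(ω_sun−ω_arm) = −52(ω_ring−ω_arm),  ω_sun = 0, ω_arm = 1
ω_ring = 1 − (12/52)(0−1) = 16/13
ω_out/ω_in = 16/13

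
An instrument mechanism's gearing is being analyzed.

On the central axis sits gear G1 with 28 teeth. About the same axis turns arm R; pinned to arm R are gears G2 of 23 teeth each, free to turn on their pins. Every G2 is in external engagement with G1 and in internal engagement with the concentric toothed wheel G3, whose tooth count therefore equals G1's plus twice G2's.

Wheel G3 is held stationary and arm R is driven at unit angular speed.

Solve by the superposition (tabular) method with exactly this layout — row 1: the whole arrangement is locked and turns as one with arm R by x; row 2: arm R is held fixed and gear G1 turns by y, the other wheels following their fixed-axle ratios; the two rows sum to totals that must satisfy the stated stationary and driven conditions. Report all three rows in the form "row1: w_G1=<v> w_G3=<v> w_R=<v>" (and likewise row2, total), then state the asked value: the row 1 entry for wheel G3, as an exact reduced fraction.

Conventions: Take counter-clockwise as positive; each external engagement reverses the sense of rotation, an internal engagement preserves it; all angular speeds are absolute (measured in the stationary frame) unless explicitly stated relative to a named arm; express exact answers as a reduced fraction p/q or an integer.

row1: w_G1=1 w_G3=1 w_R=1
row2: w_G1=37/14 w_G3=-1 w_R=0
total: w_G1=51/14 w_G3=0 w_R=1
asked value: 1

topology: planetary set — G1 28T / G2 23T / G3 74T, arm = carrier (Willis)
row 1 — lock + rotate with arm: ω_sun = ω_ring = ω_arm = x
superposition row 2 [arm held]: sun y, ring −(28/74)·y, arm 0
boundary: total ω_ring = x − (28/74)·y = 0 and total ω_arm = x = 1  ⇒  y = 37/14, x = 1
row 2 ring = −(28/74)·37/14 = -1
totals (row 1 + row 2): sun 1 + 37/14 = 51/14, ring 1 + (-1) = 0, arm 1 + 0 = 1
asked cell (row1, ring) = 1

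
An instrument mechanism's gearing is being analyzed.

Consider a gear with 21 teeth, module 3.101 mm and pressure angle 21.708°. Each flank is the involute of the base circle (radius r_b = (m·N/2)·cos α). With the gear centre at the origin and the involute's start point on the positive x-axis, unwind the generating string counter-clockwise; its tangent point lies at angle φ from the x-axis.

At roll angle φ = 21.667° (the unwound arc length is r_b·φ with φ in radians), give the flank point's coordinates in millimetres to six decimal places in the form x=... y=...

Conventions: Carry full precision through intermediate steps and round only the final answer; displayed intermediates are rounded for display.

class = single-mesh tooth geometry [base-circle involute, m = 3.101, 21T]
pitch radius r_p = m·N/2 = 3.101·21/2 = 32.560500
base radius r_b = r_p·cos α = 32.560500·cos 21.708° = 30.251340
roll angle φ = 21.667° = 0.37816049 rad
x = r_b·(cos φ + φ·sin φ) = 32.337672
y = r_b·(sin φ − φ·cos φ) = 0.537562

x=32.337672 y=0.537562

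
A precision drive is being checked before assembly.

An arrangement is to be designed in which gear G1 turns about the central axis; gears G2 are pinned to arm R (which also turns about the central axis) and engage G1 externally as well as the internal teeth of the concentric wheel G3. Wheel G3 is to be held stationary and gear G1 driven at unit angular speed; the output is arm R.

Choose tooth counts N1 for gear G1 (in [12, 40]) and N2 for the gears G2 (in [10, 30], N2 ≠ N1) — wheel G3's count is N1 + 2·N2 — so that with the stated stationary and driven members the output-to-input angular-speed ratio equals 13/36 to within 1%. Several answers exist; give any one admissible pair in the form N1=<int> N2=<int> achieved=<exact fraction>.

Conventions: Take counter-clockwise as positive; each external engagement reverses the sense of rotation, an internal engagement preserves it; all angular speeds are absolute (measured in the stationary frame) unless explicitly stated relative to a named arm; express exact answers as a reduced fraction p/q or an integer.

design class (target 13/36): planetary set
Willis with ω_ring = 0: ω_arm/ω_sun = N1/(N1+N3); set equal to 13/36  ⇒  N3/N1 = 1/(13/36) − 1 = 23/13
N3 = N1 + 2·N2  ⇒  N2/N1 = (N3/N1 − 1)/2 = (23/13 − 1)/2 = 5/13
smallest multiple with N1 ≥ 12 and N2 ≥ 10: k = 2  ⇒  N1 = 2·13 = 26, N2 = 2·5 = 10 (N1 ≤ 40, N2 ≤ 30, N2 ≠ N1 ✓), N3 = 26 + 2·10 = 46
check: N1/(N1+N3) with N1 = 26, N3 = 46 gives 13/36; |achieved − target| = 0 ≤ 13/3600 ✓

N1=26 N2=10 achieved=13/36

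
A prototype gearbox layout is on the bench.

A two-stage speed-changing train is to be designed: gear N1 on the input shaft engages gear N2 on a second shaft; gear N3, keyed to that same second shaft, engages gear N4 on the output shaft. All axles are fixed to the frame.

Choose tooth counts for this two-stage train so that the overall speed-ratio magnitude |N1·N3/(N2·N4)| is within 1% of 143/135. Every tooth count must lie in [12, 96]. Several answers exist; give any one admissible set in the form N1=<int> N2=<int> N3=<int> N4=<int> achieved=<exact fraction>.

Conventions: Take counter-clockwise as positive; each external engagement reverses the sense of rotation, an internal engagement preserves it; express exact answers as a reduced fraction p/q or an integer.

N1=13 N2=15 N3=22 N4=18 achieved=143/135

2-stage fixed-axis compound train for ratio 143/135
target = 143/135 in lowest terms: an exact hit needs N1·N3 = k·143 and N2·N4 = k·135 for one integer k, every count in [12, 96]; additionally prefer no 1:1 stage (N1 ≠ N2, N3 ≠ N4)
k = 1: no 1:1-free in-range split of k·143 and k·135 into factor pairs; take k = 2
k = 2: N1·N3 = 286 = 13·22, N2·N4 = 270 = 15·18
achieved = 13·22/(15·18) = 143/135; |achieved − target| = 0 ≤ 143/13500 ✓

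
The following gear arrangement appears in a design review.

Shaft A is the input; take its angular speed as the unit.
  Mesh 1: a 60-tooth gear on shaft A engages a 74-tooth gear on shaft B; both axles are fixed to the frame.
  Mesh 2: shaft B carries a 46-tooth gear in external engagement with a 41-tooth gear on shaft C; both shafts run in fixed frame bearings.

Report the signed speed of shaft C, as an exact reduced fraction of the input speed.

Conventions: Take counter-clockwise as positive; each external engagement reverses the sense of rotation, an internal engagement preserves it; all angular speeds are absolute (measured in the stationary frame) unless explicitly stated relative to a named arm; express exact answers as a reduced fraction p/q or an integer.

1380/1517

2-mesh fixed-axis compound train (all bearings frame-fixed)
mesh 1 [60T→74T]: |ω|/ω_in = 1×60/74 = 30/37, sense flips to −
mesh 2 [46T→41T]: |ω|/ω_in = (30/37)×46/41 = 1380/1517, sense flips to +
signed output speed (× input speed) = 1380/1517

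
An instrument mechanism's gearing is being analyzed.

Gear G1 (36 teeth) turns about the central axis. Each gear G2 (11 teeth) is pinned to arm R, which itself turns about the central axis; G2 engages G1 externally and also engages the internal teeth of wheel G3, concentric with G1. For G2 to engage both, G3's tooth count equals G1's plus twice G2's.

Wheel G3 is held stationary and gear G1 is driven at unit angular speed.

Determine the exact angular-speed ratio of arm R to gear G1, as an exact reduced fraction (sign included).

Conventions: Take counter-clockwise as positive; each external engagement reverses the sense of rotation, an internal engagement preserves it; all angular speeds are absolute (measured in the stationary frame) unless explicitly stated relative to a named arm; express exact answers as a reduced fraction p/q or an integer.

18/47

class = planetary set [G3 = 36+2·11 = 58; Willis about the carrier]
ring teeth: 36 + 2·11 = 58
36(ω_sun−ω_arm) = −58(ω_ring−ω_arm),  ω_ring = 0, ω_sun = 1
36(1−ω_arm) = −58(0−ω_arm)  ⇒  94·ω_arm = 36  ⇒  ω_arm = 18/47
ω_out/ω_in = 18/47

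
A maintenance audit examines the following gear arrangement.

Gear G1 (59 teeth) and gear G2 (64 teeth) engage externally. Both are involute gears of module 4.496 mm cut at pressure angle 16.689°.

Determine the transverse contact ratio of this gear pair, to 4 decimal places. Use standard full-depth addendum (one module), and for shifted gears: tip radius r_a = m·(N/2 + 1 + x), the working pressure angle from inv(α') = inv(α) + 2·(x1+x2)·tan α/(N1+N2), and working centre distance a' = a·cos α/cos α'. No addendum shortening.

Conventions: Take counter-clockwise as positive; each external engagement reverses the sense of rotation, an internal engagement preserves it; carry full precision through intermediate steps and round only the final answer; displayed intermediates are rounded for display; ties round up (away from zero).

2.0080

topology: single-mesh involute geometry — m = 4.496, 59T/64T pair
base radii: r_b1 = 127.045228, r_b2 = 137.811773
tip radii: r_a1 = 137.128000, r_a2 = 148.368000
no profile shift: α' = α, a' = a
action lengths: √(r_a1²−r_b1²) = 51.610061, √(r_a2²−r_b2²) = 54.963431
base pitch p_b = π·m·cos α = 13.529639
CR = (51.610061 + 54.963431 − 276.504000·sin 16.68900°)/13.529639 = 2.008036
contact ratio ≈ 2.0080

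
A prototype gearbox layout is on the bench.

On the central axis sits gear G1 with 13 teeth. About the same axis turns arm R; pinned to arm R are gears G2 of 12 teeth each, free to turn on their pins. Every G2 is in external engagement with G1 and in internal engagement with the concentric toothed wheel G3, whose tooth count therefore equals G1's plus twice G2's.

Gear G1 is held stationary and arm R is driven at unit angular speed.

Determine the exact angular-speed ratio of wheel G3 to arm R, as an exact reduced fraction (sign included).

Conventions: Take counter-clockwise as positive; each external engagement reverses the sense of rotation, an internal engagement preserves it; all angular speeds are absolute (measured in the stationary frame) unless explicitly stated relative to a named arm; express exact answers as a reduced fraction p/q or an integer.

topology: planetary set — G1 13T / G2 12T / G3 37T, arm = carrier (Willis)
ring teeth: 13 + 2·12 = 37
13(ω_sun−ω_arm) = −37(ω_ring−ω_arm),  ω_sun = 0, ω_arm = 1
ω_ring = 1 − (13/37)(0−1) = 50/37
ω_out/ω_in = 50/37

50/37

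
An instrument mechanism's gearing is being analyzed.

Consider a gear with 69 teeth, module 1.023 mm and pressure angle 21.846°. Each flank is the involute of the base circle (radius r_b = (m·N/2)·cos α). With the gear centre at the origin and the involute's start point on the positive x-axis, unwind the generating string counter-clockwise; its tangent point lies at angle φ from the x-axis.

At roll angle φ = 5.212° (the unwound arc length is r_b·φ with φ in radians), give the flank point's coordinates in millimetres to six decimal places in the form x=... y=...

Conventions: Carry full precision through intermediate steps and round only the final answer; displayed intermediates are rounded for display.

topology: single-mesh involute geometry — m = 1.023, N = 69
pitch radius r_p = m·N/2 = 1.023·69/2 = 35.293500
base radius r_b = r_p·cos α = 35.293500·cos 21.846° = 32.758981
roll angle φ = 5.212° = 0.09096656 rad
x = r_b·(cos φ + φ·sin φ) = 32.894240
y = r_b·(sin φ − φ·cos φ) = 0.008213

x=32.894240 y=0.008213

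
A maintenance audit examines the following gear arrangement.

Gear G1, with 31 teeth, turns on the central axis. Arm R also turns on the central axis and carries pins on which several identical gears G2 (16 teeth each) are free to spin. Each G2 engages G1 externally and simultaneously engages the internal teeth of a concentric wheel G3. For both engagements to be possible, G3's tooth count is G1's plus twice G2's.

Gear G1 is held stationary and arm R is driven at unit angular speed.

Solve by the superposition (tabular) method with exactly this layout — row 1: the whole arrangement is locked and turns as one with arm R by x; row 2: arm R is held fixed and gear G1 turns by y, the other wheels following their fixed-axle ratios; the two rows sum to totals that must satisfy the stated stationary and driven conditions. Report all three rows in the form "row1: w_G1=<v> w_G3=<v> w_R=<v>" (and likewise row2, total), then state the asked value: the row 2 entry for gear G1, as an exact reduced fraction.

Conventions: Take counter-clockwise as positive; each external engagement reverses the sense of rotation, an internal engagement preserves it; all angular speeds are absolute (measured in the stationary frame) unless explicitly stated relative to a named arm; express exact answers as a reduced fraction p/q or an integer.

row1: w_G1=1 w_G3=1 w_R=1
row2: w_G1=-1 w_G3=31/63 w_R=0
total: w_G1=0 w_G3=94/63 w_R=1
asked value: -1

class = planetary set [G3 = 31+2·16 = 63; Willis about the carrier]
row 1 — lock + rotate with arm: ω_sun = ω_ring = ω_arm = x
row 2 (arm held, sun turns y): ω_ring = −(31/63)·y, ω_arm = 0
boundary: total ω_sun = x + y = 0 and total ω_arm = x = 1  ⇒  y = -1, x = 1
row 2 ring = −(31/63)·(-1) = 31/63
totals (row 1 + row 2): sun 1 + (-1) = 0, ring 1 + 31/63 = 94/63, arm 1 + 0 = 1
asked cell (row2, sun) = -1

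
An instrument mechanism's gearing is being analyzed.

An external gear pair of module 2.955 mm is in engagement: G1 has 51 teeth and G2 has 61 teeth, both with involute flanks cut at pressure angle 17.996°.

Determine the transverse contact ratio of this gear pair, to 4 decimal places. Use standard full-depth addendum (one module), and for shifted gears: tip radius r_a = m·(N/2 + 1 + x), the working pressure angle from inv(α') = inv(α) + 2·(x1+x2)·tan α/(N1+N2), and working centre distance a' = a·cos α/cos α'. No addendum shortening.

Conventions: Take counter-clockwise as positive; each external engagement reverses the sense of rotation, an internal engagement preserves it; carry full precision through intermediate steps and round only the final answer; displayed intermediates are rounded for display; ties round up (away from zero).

1.8939

topology: single-mesh involute geometry — m = 2.955, 51T/61T pair
base radii: r_b1 = 71.666112, r_b2 = 85.718290
tip radii: r_a1 = 78.307500, r_a2 = 93.082500
no profile shift: α' = α, a' = a
action lengths: √(r_a1²−r_b1²) = 31.559991, √(r_a2²−r_b2²) = 36.286726
base pitch p_b = π·m·cos α = 8.829244
CR = (31.559991 + 36.286726 − 165.480000·sin 17.99600°)/8.829244 = 1.893885
contact ratio ≈ 1.8939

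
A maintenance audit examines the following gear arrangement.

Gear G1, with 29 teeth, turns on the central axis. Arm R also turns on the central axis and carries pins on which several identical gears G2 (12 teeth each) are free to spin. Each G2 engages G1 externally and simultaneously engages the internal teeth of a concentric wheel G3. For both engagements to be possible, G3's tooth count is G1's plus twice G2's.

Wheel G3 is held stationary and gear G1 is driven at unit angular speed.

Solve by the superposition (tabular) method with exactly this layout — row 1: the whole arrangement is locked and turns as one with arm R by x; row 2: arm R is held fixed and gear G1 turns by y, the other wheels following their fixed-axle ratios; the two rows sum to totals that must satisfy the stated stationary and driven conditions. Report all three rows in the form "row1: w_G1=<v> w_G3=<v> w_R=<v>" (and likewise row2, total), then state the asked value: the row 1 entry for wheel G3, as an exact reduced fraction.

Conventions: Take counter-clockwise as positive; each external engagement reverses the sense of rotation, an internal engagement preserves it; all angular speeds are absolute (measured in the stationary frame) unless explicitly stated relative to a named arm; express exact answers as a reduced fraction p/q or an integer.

row1: w_G1=29/82 w_G3=29/82 w_R=29/82
row2: w_G1=53/82 w_G3=-29/82 w_R=0
total: w_G1=1 w_G3=0 w_R=29/82
asked value: 29/82

class = planetary set [G3 = 29+2·12 = 53; Willis about the carrier]
row 1: whole set turns with the arm by x
row 2: sun turns y, ring = −(29/53)·y, arm 0
boundary: total ω_ring = x − (29/53)·y = 0 and total ω_sun = x + y = 1  ⇒  y = 53/82, x = 29/82
row 2 ring = −(29/53)·53/82 = -29/82
totals (row 1 + row 2): sun 29/82 + 53/82 = 1, ring 29/82 + (-29/82) = 0, arm 29/82 + 0 = 29/82
asked cell (row1, ring) = 29/82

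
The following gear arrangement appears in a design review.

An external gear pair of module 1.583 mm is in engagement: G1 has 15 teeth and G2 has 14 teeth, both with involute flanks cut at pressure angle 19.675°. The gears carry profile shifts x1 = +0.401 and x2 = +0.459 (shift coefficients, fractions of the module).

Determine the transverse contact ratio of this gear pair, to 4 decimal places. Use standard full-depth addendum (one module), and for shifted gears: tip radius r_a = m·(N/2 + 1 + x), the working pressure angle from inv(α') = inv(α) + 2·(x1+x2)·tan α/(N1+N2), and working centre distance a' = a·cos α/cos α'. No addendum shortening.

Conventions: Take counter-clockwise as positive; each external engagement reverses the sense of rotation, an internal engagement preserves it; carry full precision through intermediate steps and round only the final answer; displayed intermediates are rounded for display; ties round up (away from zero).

1.3388

topology: single-mesh involute geometry — m = 1.583, 15T/14T pair
base radii: r_b1 = 11.179354, r_b2 = 10.434064
tip radii: r_a1 = 14.090283, r_a2 = 13.390597
inv(α') = inv(19.675°) + 2·(+0.401+0.459)·tan α/(15+14) = 0.03537310  ⇒  α' = 26.33838°
a' = a·cos α / cos α' = 22.9535·cos 19.675°/cos 26.33838° = 24.117020
action lengths: √(r_a1²−r_b1²) = 8.576603, √(r_a2²−r_b2²) = 8.392759
base pitch p_b = π·m·cos α = 4.682797
CR = (8.576603 + 8.392759 − 24.117020·sin 26.33838°)/4.682797 = 1.338799
contact ratio ≈ 1.3388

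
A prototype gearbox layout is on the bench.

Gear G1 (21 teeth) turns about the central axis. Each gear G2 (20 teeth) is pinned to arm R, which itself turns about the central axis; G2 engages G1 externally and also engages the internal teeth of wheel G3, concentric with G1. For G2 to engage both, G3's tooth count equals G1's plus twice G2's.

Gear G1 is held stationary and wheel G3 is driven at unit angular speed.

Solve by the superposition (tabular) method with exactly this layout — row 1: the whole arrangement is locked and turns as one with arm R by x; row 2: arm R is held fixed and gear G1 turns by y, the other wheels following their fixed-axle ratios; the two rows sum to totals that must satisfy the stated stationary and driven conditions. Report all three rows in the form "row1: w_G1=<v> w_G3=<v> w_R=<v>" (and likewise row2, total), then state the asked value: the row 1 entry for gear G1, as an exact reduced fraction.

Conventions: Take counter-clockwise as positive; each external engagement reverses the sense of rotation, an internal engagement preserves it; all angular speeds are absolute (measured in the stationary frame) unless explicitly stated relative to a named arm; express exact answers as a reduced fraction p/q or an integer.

row1: w_G1=61/82 w_G3=61/82 w_R=61/82
row2: w_G1=-61/82 w_G3=21/82 w_R=0
total: w_G1=0 w_G3=1 w_R=61/82
asked value: 61/82

class = planetary set [G3 = 21+2·20 = 61; Willis about the carrier]
row 1: whole set turns with the arm by x
row 2 (arm held, sun turns y): ω_ring = −(21/61)·y, ω_arm = 0
boundary: total ω_sun = x + y = 0 and total ω_ring = x − (21/61)·y = 1  ⇒  y = -61/82, x = 61/82
row 2 ring = −(21/61)·(-61/82) = 21/82
totals (row 1 + row 2): sun 61/82 + (-61/82) = 0, ring 61/82 + 21/82 = 1, arm 61/82 + 0 = 61/82
asked cell (row1, sun) = 61/82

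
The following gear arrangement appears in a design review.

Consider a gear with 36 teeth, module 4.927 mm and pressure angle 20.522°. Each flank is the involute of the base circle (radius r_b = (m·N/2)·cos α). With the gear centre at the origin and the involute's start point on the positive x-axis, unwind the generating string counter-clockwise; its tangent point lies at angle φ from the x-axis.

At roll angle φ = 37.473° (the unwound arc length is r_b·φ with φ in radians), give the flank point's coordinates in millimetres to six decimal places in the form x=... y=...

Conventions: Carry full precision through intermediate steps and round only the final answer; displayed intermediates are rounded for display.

x=98.966841 y=7.419157

class = single-mesh tooth geometry [base-circle involute, m = 4.927, 36T]
pitch radius r_p = m·N/2 = 4.927·36/2 = 88.686000
base radius r_b = r_p·cos α = 88.686000·cos 20.522° = 83.057778
roll angle φ = 37.473° = 0.65402723 rad
x = r_b·(cos φ + φ·sin φ) = 98.966841
y = r_b·(sin φ − φ·cos φ) = 7.419157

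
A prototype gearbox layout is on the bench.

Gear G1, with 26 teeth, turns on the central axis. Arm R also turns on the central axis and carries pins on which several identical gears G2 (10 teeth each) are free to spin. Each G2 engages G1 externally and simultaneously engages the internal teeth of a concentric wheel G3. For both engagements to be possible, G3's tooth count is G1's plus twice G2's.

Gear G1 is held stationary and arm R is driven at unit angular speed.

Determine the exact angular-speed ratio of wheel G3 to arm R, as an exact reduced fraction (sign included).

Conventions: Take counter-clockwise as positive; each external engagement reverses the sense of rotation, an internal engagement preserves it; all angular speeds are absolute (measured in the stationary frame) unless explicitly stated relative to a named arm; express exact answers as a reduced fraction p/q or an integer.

topology: planetary set — G1 26T / G2 10T / G3 46T, arm = carrier (Willis)
ring teeth: 26 + 2·10 = 46
26(ω_sun−ω_arm) = −46(ω_ring−ω_arm),  ω_sun = 0, ω_arm = 1
ω_ring = 1 − (26/46)(0−1) = 36/23
ω_out/ω_in = 36/23

36/23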